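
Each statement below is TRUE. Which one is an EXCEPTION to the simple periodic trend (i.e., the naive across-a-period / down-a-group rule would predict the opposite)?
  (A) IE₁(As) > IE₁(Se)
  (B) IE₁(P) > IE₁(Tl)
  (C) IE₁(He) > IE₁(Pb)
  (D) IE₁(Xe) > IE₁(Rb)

(A)

The general trend: first ionization energy increases across a period and decreases down a group.
(A) As (period 4, group 15) vs Se (period 4, group 16): the stated order contradicts the simple trend.
(B) P (period 3, group 15) vs Tl (period 6, group 13): the stated order agrees with the simple trend.
(C) He (period 1, group 18) vs Pb (period 6, group 14): the stated order agrees with the simple trend.
(D) Xe (period 5, group 18) vs Rb (period 5, group 1): the stated order agrees with the simple trend.
The exception is (A): Se (4p⁴) ionizes more easily than half-filled As (4p³).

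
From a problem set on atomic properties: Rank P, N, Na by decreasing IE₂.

Na > N > P

After 1 electron has been removed, what remains? P⁺ still has 4 valence electrons; N⁺ still has 4 valence electrons; Na⁺ is the bare [Ne] core.
Breaking into a closed-shell core is much more expensive than removing a leftover valence electron — Na has the largest IE_2 here.
Valence configurations: P⁺ [Ne]3s²3p², N⁺ [He]2s²2p².
Approximate IE_2 values (kJ/mol): P 1907, N 2856, Na 4562.
Putting it together, IE_2: P < N < Na.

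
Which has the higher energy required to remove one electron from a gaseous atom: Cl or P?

Cl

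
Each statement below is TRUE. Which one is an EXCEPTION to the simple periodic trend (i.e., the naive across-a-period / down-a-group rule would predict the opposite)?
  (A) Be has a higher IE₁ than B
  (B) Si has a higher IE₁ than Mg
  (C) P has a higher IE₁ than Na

The general trend: IE₁ increases across a period and decreases down a group.
(A) Be (period 2, group 2) vs B (period 2, group 13): the stated order contradicts the simple trend.
(B) Si (period 3, group 14) vs Mg (period 3, group 2): the stated order agrees with the simple trend.
(C) P (period 3, group 15) vs Na (period 3, group 1): the stated order agrees with the simple trend.
The exception is (A): removing B's lone 2p electron is easier than breaking Be's filled 2s².

(A)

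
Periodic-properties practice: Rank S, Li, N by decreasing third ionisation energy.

The third ionization energy removes an electron from the +2 ion. For each element: S²⁺ still has 4 valence electrons; Li²⁺ is already 1 electron into the core; N²⁺ still has 3 valence electrons.
Core electrons are held far more tightly than valence electrons, so Li tops the IE_3 order.
Valence configurations: S²⁺ [Ne]3s²3p², N²⁺ [He]2s²2p¹.
Approximate IE_3 values (kJ/mol): S 3357, Li 11815, N 4578.
Hence IE_3: S < N < Li.

Li > N > S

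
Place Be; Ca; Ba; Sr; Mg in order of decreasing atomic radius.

Ba > Sr > Ca > Mg > Be

Be is in period 2, group 2; Mg is in period 3, group 2; Ca is in period 4, group 2; Sr is in period 5, group 2; Ba is in period 6, group 2.
Atomic radius shrinks across a period as nuclear charge pulls the same shell inward, and grows down a group as new shells are added.
All are in group 2, so atomic radius increases down the group.
So from largest to smallest: Ba > Sr > Ca > Mg > Be.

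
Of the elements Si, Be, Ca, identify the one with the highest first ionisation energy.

Removing the outermost electron gets harder across a period and easier down a group.
Neither a single period nor a single group — weigh both effects.
Si > Ca: both effects reinforce here, so Si is clearly the higher of the two.
Be > Si: period and group pull opposite ways; the down-group shift dominates (900 vs 786 kJ/mol).
Approximate values (kJ/mol): Be 900, Si 786, Ca 590.
The highest first ionisation energy among these belongs to Be.

Be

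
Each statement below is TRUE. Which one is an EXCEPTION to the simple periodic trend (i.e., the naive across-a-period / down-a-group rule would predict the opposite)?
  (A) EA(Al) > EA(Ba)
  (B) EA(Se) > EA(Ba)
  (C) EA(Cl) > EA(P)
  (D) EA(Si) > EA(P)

(D)

The general trend: electron affinity increases across a period and decreases down a group.
(A) Al (period 3, group 13) vs Ba (period 6, group 2): the stated order agrees with the simple trend.
(B) Se (period 4, group 16) vs Ba (period 6, group 2): the stated order agrees with the simple trend.
(C) Cl (period 3, group 17) vs P (period 3, group 15): the stated order agrees with the simple trend.
(D) Si (period 3, group 14) vs P (period 3, group 15): the stated order contradicts the simple trend.
The exception is (D): adding an electron to P's half-filled 3p³ is unfavourable, so Si (3p²) has the more exothermic EA.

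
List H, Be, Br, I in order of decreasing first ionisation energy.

First ionization energy rises across a period (greater Z_eff holds electrons more tightly) and falls down a group (valence electrons are farther from the nucleus).
Here both period and group differ, so the two effects have to be weighed against each other.
I > Be: period and group pull opposite ways; the across-period shift dominates (1008 vs 900 kJ/mol).
Br > I: Br sits above I in group 17, so the down-group effect alone puts Br higher.
H > Br: period and group pull opposite ways; the down-group shift dominates (1312 vs 1140 kJ/mol).
Approximate values (kJ/mol): H 1312, Be 900, Br 1140, I 1008.
So from highest to lowest: H > Br > I > Be.

H > Br > I > Be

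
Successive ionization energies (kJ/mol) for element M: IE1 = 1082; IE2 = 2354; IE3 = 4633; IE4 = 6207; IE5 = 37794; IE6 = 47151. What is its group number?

Group 14

Look for the largest jump between consecutive ionization energies: IE5/IE4 ≈ 6.1, far larger than any earlier ratio.
That jump marks the point where a core electron is being removed. So the atom has 4 valence electrons.
A main-group element with 4 valence electrons is in group 14.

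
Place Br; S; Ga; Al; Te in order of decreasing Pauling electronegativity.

Br > S > Te > Ga > Al

Al is in period 3, group 13; S is in period 3, group 16; Ga is in period 4, group 13; Br is in period 4, group 17; Te is in period 5, group 16.
Electronegativity increases across a period and decreases down a group, tracking effective nuclear charge and atomic size.
Here both period and group differ, so the two effects have to be weighed against each other.
Ga > Al: this pair runs against the simple trend — see the exception note.
Te > Ga: period and group pull opposite ways; the across-period shift dominates (2.10 vs 1.81).
S > Te: they share group 16; the group trend gives S the larger value.
Br > S: the two effects oppose for this pair; the across-period effect wins (2.96 vs 2.58).
Note the exception: Ga has a higher electronegativity than Al, contrary to the simple trend — poor shielding by filled d (and f) subshells raises the heavier element's effective nuclear charge more than the simple down-group trend predicts.
Approximate values (Pauling): Al 1.61, S 2.58, Ga 1.81, Br 2.96, Te 2.10.
So from highest to lowest: Br > S > Te > Ga > Al.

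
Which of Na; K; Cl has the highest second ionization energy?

Na

After 1 electron has been removed, what remains? Na⁺ is the bare [Ne] core; K⁺ is the bare [Ar] core; Cl⁺ still has 6 valence electrons.
Breaking into a closed-shell core is much more expensive than removing a leftover valence electron — K and Na have the largest IE_2 here.
Tabulated IE_2 (kJ/mol): Na 4562, K 3052, Cl 2298.
Putting it together, IE_2: Cl < K < Na.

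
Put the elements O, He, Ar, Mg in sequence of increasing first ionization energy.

Mg < O < Ar < He

He is in period 1, group 18; O is in period 2, group 16; Mg is in period 3, group 2; Ar is in period 3, group 18.
First ionization energy rises across a period (greater Z_eff holds electrons more tightly) and falls down a group (valence electrons are farther from the nucleus).
These span different periods and groups, so the two trends combine.
O > Mg: both effects reinforce here, so O is clearly the higher of the two.
Ar > O: the two effects oppose for this pair; the across-period effect wins (1521 vs 1314 kJ/mol).
He > Ar: they share group 18; the group trend gives He the larger value.
Tabulated first ionization energy (kJ/mol): He 2372, O 1314, Mg 738, Ar 1521.
So from lowest to highest: Mg < O < Ar < He.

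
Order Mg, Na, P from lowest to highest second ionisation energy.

Mg, P, Na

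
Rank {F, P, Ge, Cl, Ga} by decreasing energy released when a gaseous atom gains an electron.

Cl, F, Ge, P, Ga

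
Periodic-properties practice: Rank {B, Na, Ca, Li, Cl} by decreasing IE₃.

Li > Na > Ca > Cl > B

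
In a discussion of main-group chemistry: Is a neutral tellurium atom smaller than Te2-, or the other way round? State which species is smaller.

Te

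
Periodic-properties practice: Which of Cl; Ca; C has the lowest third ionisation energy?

Cl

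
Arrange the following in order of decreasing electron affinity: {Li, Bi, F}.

F, Bi, Li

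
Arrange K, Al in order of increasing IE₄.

K < Al

IE_4 is the cost of taking one more electron from the +3 cation: K³⁺ is already 2 electrons into the core; Al³⁺ is the bare [Ne] core.
All of these are removing an electron from a noble-gas core or deeper; the smaller core (lower principal quantum number) is held far more tightly, and within a period the higher nuclear charge binds the same core more tightly.
The numbers (kJ/mol): K 5877, Al 11577.
Hence IE_4: K < Al.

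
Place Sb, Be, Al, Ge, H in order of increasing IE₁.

Al, Ge, Sb, Be, H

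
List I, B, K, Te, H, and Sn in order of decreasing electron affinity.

I, Te, Sn, H, K, B

H is in period 1, group 1; B is in period 2, group 13; K is in period 4, group 1; Sn is in period 5, group 14; Te is in period 5, group 16; I is in period 5, group 17.
Atoms with high Z_eff and room in the valence shell (especially the halogens) have the most exothermic electron affinities.
Here both period and group differ, so the two effects have to be weighed against each other.
K > B: this pair runs against the simple trend — see the exception note.
H > K: they share group 1; the group trend gives H the larger value.
Sn > H: period and group pull opposite ways; the across-period shift dominates (107 vs 73 kJ/mol).
Te > Sn: Te lies to the right of Sn in period 5, so the across-period effect alone puts Te higher.
I > Te: both are in period 5; the period trend gives I the larger value.
Note the exception: K has a higher electron affinity than B, contrary to the simple trend — B's ns²np¹ configuration gives only a small electron affinity — the sparsely filled np subshell binds an added electron weakly.
Tabulated electron affinity (kJ/mol): H 73, B 27, K 48, Sn 107, Te 190, I 295.
So from highest to lowest: I > Te > Sn > H > K > B.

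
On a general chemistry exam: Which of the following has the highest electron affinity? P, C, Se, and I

C is in period 2, group 14; P is in period 3, group 15; Se is in period 4, group 16; I is in period 5, group 17.
Electron affinity generally becomes more exothermic across a period toward the halogens and less exothermic down a group.
A diagonal step moves right (one effect) and down (the opposite effect) at once.
C > P: the two effects oppose for this pair; the down-group effect wins (122 vs 72 kJ/mol).
Se > C: period and group pull opposite ways; the across-period shift dominates (195 vs 122 kJ/mol).
I > Se: period and group pull opposite ways; the across-period shift dominates (295 vs 195 kJ/mol).
Tabulated electron affinity (kJ/mol): C 122, P 72, Se 195, I 295.
The highest electron affinity among these belongs to I.

I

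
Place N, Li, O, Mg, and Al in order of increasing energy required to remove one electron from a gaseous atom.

Li is in period 2, group 1; N is in period 2, group 15; O is in period 2, group 16; Mg is in period 3, group 2; Al is in period 3, group 13.
IE₁ increases left→right with effective nuclear charge and decreases top→bottom as the valence shell moves farther out.
These span different periods and groups, so the two trends combine.
Al > Li: the two effects oppose for this pair; the across-period effect wins (578 vs 520 kJ/mol).
Mg > Al: this pair runs against the simple trend — see the exception note.
O > Mg: both effects reinforce here, so O is clearly the higher of the two.
N > O: this pair runs against the simple trend — see the exception note.
Note the exception: Mg has a higher first ionization energy than Al, contrary to the simple trend — Al's single 3p electron is easier to remove than one from Mg's filled 3s².
Note the exception: N has a higher first ionization energy than O, contrary to the simple trend — pairing an electron in O's 2p⁴ costs repulsion energy, so O ionizes more easily than half-filled N (2p³).
For reference (kJ/mol): Li 520, N 1402, O 1314, Mg 738, Al 578.
So from lowest to highest: Li < Al < Mg < O < N.

Li < Al < Mg < O < N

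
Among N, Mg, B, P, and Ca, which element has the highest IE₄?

The fourth ionization energy removes an electron from the +3 ion. For each element: N³⁺ still has 2 valence electrons; Mg³⁺ is already 1 electron into the core; B³⁺ is the bare [He] core; P³⁺ still has 2 valence electrons; Ca³⁺ is already 1 electron into the core.
Usually core removal costs more than valence removal, but here the competition is close: a tightly held n=2 valence electron can cost more to remove than an n=3 core electron, so the actual values have to decide it.
Valence configurations: N³⁺ [He]2s², P³⁺ [Ne]3s².
Tabulated IE_4 (kJ/mol): N 7475, Mg 10543, B 25026, P 4964, Ca 6491.
Putting it together, IE_4: P < Ca < N < Mg < B.

B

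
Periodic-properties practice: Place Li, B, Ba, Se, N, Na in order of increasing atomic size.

Atomic radius shrinks across a period as nuclear charge pulls the same shell inward, and grows down a group as new shells are added.
Here both period and group differ, so the two effects have to be weighed against each other.
B > N: both are in period 2; the period trend gives B the larger value.
Se > B: period and group pull opposite ways; the down-group shift dominates (116 vs 85 pm).
Li > Se: period and group pull opposite ways; the across-period shift dominates (133 vs 116 pm).
Na > Li: Na sits below Li in group 1, so the down-group effect alone puts Na larger.
Ba > Na: period and group pull opposite ways; the down-group shift dominates (196 vs 155 pm).
Tabulated atomic radius (pm): Li 133, B 85, N 71, Na 155, Se 116, Ba 196.
So from smallest to largest: N < B < Se < Li < Na < Ba.

N < B < Se < Li < Na < Ba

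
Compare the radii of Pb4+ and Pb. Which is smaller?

Forming Pb4+ removes 4 electrons from Pb. Fewer electrons for the same nuclear charge means less shielding and a higher Z_eff on the remaining electrons.
A cation is smaller than its parent atom: Pb4+ < Pb.

Pb4+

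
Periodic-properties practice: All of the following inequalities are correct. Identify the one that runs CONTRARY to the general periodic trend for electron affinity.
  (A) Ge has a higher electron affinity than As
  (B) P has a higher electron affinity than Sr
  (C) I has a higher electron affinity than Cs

(A)

The general trend: electron affinity increases across a period and decreases down a group.
(A) Ge (period 4, group 14) vs As (period 4, group 15): the stated order contradicts the simple trend.
(B) P (period 3, group 15) vs Sr (period 5, group 2): the stated order agrees with the simple trend.
(C) I (period 5, group 17) vs Cs (period 6, group 1): the stated order agrees with the simple trend.
The exception is (A): adding an electron to As's half-filled 4p³ is unfavourable, so Ge (4p²) has the more exothermic EA.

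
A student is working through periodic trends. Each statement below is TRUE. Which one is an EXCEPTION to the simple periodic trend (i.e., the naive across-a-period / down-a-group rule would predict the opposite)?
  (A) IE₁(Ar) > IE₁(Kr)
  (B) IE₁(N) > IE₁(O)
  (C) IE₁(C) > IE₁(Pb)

The general trend: IE₁ increases across a period and decreases down a group.
(A) Ar (period 3, group 18) vs Kr (period 4, group 18): the stated order agrees with the simple trend.
(B) N (period 2, group 15) vs O (period 2, group 16): the stated order contradicts the simple trend.
(C) C (period 2, group 14) vs Pb (period 6, group 14): the stated order agrees with the simple trend.
The exception is (B): pairing an electron in O's 2p⁴ costs repulsion energy, so O ionizes more easily than half-filled N (2p³).

(B)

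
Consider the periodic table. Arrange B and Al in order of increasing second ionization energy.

After 1 electron has been removed, what remains? B⁺ still has 2 valence electrons; Al⁺ still has 2 valence electrons.
All are still removing valence electrons, so compare the +1 ions as you would atoms: IE_2 generally rises across a period (higher Z_eff) and falls down a group (larger shell), subject to the usual subshell exceptions.
Valence configurations: B⁺ [He]2s², Al⁺ [Ne]3s².
Tabulated IE_2 (kJ/mol): B 2427, Al 1817.
Putting it together, IE_2: Al < B.

Al < B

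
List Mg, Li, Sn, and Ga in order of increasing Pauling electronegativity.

Li, Mg, Ga, Sn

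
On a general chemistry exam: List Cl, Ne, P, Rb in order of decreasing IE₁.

First ionization energy rises across a period (greater Z_eff holds electrons more tightly) and falls down a group (valence electrons are farther from the nucleus).
Neither a single period nor a single group — weigh both effects.
P > Rb: both effects reinforce here, so P is clearly the higher of the two.
Cl > P: both are in period 3; the period trend gives Cl the larger value.
Ne > Cl: both effects reinforce here, so Ne is clearly the higher of the two.
Approximate values (kJ/mol): Ne 2081, P 1012, Cl 1251, Rb 403.
So from highest to lowest: Ne > Cl > P > Rb.

Ne > Cl > P > Rb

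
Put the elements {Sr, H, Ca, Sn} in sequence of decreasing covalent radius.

Sr, Ca, Sn, H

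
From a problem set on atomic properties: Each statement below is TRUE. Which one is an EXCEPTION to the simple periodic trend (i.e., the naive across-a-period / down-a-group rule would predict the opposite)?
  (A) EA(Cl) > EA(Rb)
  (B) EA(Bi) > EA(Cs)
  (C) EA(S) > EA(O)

(C)

The general trend: electron affinity increases across a period and decreases down a group.
(A) Cl (period 3, group 17) vs Rb (period 5, group 1): the stated order agrees with the simple trend.
(B) Bi (period 6, group 15) vs Cs (period 6, group 1): the stated order agrees with the simple trend.
(C) S (period 3, group 16) vs O (period 2, group 16): the stated order contradicts the simple trend.
The exception is (C): the compact 2p subshell of O repels the added electron more than S's larger 3p does.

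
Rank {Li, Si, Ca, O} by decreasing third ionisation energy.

Consider each +2 ion: Li²⁺ is already 1 electron into the core; Si²⁺ still has 2 valence electrons; Ca²⁺ is the bare [Ar] core; O²⁺ still has 4 valence electrons.
Usually core removal costs more than valence removal, but here the competition is close: a tightly held n=2 valence electron can cost more to remove than an n=3 core electron, so the actual values have to decide it.
Valence configurations: Si²⁺ [Ne]3s², O²⁺ [He]2s²2p².
The numbers (kJ/mol): Li 11815, Si 3232, Ca 4912, O 5300.
So the third ionization energies run Si < Ca < O < Li.

Li > O > Ca > Si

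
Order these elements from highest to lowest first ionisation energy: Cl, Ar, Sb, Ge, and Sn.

Ar > Cl > Sb > Ge > Sn

Cl is in period 3, group 17; Ar is in period 3, group 18; Ge is in period 4, group 14; Sn is in period 5, group 14; Sb is in period 5, group 15.
Across a period the outer electron is held more tightly (higher IE₁); down a group it sits in a higher shell, more shielded, and comes off more easily.
Here both period and group differ, so the two effects have to be weighed against each other.
Ge > Sn: they share group 14; the group trend gives Ge the larger value.
Sb > Ge: the two effects oppose for this pair; the across-period effect wins (831 vs 762 kJ/mol).
Cl > Sb: both effects reinforce here, so Cl is clearly the higher of the two.
Ar > Cl: both are in period 3; the period trend gives Ar the larger value.
Tabulated first ionization energy (kJ/mol): Cl 1251, Ar 1521, Ge 762, Sn 709, Sb 831.
So from highest to lowest: Ar > Cl > Sb > Ge > Sn.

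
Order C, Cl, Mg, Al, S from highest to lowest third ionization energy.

Consider each +2 ion: C²⁺ still has 2 valence electrons; Cl²⁺ still has 5 valence electrons; Mg²⁺ is the bare [Ne] core; Al²⁺ still has 1 valence electron; S²⁺ still has 4 valence electrons.
Pulling an electron out of a noble-gas core costs far more than removing a remaining valence electron, so Mg sits at the high end of IE_3.
Valence configurations: C²⁺ [He]2s², Cl²⁺ [Ne]3s²3p³, Al²⁺ [Ne]3s¹, S²⁺ [Ne]3s²3p².
Approximate IE_3 values (kJ/mol): C 4620, Cl 3822, Mg 7733, Al 2745, S 3357.
So the third ionization energies run Al < S < Cl < C < Mg.

Mg > C > Cl > S > Al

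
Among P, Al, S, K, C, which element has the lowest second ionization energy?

Al

The second ionization energy removes an electron from the +1 ion. For each element: P⁺ still has 4 valence electrons; Al⁺ still has 2 valence electrons; S⁺ still has 5 valence electrons; K⁺ is the bare [Ar] core; C⁺ still has 3 valence electrons.
Core electrons are held far more tightly than valence electrons, so K tops the IE_2 order.
Valence configurations: P⁺ [Ne]3s²3p², Al⁺ [Ne]3s², S⁺ [Ne]3s²3p³, C⁺ [He]2s²2p¹.
Approximate IE_2 values (kJ/mol): P 1907, Al 1817, S 2252, K 3052, C 2353.
Hence IE_2: Al < P < S < C < K.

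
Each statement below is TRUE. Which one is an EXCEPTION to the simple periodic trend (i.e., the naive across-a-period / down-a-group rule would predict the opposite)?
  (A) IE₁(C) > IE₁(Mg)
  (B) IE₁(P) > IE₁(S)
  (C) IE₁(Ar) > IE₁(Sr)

The general trend: first ionization energy increases across a period and decreases down a group.
(A) C (period 2, group 14) vs Mg (period 3, group 2): the stated order agrees with the simple trend.
(B) P (period 3, group 15) vs S (period 3, group 16): the stated order contradicts the simple trend.
(C) Ar (period 3, group 18) vs Sr (period 5, group 2): the stated order agrees with the simple trend.
The exception is (B): S (3p⁴) ionizes more easily than half-filled P (3p³) because the paired 3p electron in S is pushed out by e⁻–e⁻ repulsion.

(B)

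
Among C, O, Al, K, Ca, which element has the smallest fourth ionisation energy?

The fourth ionization energy removes an electron from the +3 ion. For each element: C³⁺ still has 1 valence electron; O³⁺ still has 3 valence electrons; Al³⁺ is the bare [Ne] core; K³⁺ is already 2 electrons into the core; Ca³⁺ is already 1 electron into the core.
Usually core removal costs more than valence removal, but here the competition is close: a tightly held n=2 valence electron can cost more to remove than an n=3 core electron, so the actual values have to decide it.
Valence configurations: C³⁺ [He]2s¹, O³⁺ [He]2s²2p¹.
The numbers (kJ/mol): C 6223, O 7469, Al 11577, K 5877, Ca 6491.
Putting it together, IE_4: K < C < Ca < O < Al.

K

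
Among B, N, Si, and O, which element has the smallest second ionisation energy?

Si

The second ionization energy removes an electron from the +1 ion. For each element: B⁺ still has 2 valence electrons; N⁺ still has 4 valence electrons; Si⁺ still has 3 valence electrons; O⁺ still has 5 valence electrons.
All are still removing valence electrons, so compare the +1 ions as you would atoms: IE_2 generally rises across a period (higher Z_eff) and falls down a group (larger shell), subject to the usual subshell exceptions.
Valence configurations: B⁺ [He]2s², N⁺ [He]2s²2p², Si⁺ [Ne]3s²3p¹, O⁺ [He]2s²2p³.
The numbers (kJ/mol): B 2427, N 2856, Si 1577, O 3388.
Overall IE_2 order: Si < B < N < O.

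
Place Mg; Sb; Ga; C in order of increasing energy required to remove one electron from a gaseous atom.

Removing the outermost electron gets harder across a period and easier down a group.
Here both period and group differ, so the two effects have to be weighed against each other.
Mg > Ga: period and group pull opposite ways; the down-group shift dominates (738 vs 579 kJ/mol).
Sb > Mg: period and group pull opposite ways; the across-period shift dominates (831 vs 738 kJ/mol).
C > Sb: period and group pull opposite ways; the down-group shift dominates (1086 vs 831 kJ/mol).
Approximate values (kJ/mol): C 1086, Mg 738, Ga 579, Sb 831.
So from lowest to highest: Ga < Mg < Sb < C.

Ga < Mg < Sb < C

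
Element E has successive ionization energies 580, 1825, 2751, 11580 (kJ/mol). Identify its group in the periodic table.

Group 13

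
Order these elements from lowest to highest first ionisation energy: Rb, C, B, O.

B is in period 2, group 13; C is in period 2, group 14; O is in period 2, group 16; Rb is in period 5, group 1.
First ionization energy rises across a period (greater Z_eff holds electrons more tightly) and falls down a group (valence electrons are farther from the nucleus).
Neither a single period nor a single group — weigh both effects.
B > Rb: relative to Rb, both the across-period and down-group shifts push B's first ionization energy up.
C > B: both are in period 2; the period trend gives C the larger value.
O > C: O lies to the right of C in period 2, so the across-period effect alone puts O higher.
Approximate values (kJ/mol): B 801, C 1086, O 1314, Rb 403.
So from lowest to highest: Rb < B < C < O.

Rb, B, C, O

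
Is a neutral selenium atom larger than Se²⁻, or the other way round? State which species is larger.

Forming Se²⁻ adds 2 electrons to Se. More electron–electron repulsion in the same shell, with unchanged nuclear charge, lets the cloud expand.
An anion is larger than its parent atom: Se²⁻ > Se.

Se²⁻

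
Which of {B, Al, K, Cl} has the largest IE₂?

K

The second ionization energy removes an electron from the +1 ion. For each element: B⁺ still has 2 valence electrons; Al⁺ still has 2 valence electrons; K⁺ is the bare [Ar] core; Cl⁺ still has 6 valence electrons.
Pulling an electron out of a noble-gas core costs far more than removing a remaining valence electron, so K sits at the high end of IE_2.
Valence configurations: B⁺ [He]2s², Al⁺ [Ne]3s², Cl⁺ [Ne]3s²3p⁴.
Approximate IE_2 values (kJ/mol): B 2427, Al 1817, K 3052, Cl 2298.
Putting it together, IE_2: Al < Cl < B < K.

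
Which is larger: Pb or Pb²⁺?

Forming Pb²⁺ removes 2 electrons from Pb. Fewer electrons for the same nuclear charge means less shielding and a higher Z_eff on the remaining electrons.
A cation is smaller than its parent atom: Pb²⁺ < Pb.

Pb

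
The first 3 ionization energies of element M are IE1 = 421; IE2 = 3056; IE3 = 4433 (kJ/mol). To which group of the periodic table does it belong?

Look for the largest jump between consecutive ionization energies: IE2/IE1 ≈ 7.3, far larger than any earlier ratio.
That jump marks the point where a core electron is being removed. So the atom has 1 valence electron.
A main-group element with 1 valence electron is in group 1.

Group 1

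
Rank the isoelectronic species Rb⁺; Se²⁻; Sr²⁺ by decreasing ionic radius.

Se²⁻, Rb⁺, Sr²⁺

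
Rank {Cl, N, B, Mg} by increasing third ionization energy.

B < Cl < N < Mg

Consider each +2 ion: Cl²⁺ still has 5 valence electrons; N²⁺ still has 3 valence electrons; B²⁺ still has 1 valence electron; Mg²⁺ is the bare [Ne] core.
Breaking into a closed-shell core is much more expensive than removing a leftover valence electron — Mg has the largest IE_3 here.
Valence configurations: Cl²⁺ [Ne]3s²3p³, N²⁺ [He]2s²2p¹, B²⁺ [He]2s¹.
Approximate IE_3 values (kJ/mol): Cl 3822, N 4578, B 3660, Mg 7733.
Putting it together, IE_3: B < Cl < N < Mg.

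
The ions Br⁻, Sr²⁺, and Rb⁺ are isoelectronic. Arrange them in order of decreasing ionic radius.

Br⁻ > Rb⁺ > Sr²⁺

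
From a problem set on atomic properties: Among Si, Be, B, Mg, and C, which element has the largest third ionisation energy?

Be

Consider each +2 ion: Si²⁺ still has 2 valence electrons; Be²⁺ is the bare [He] core; B²⁺ still has 1 valence electron; Mg²⁺ is the bare [Ne] core; C²⁺ still has 2 valence electrons.
Breaking into a closed-shell core is much more expensive than removing a leftover valence electron — Mg and Be have the largest IE_3 here.
Valence configurations: Si²⁺ [Ne]3s², B²⁺ [He]2s¹, C²⁺ [He]2s².
Tabulated IE_3 (kJ/mol): Si 3232, Be 14849, B 3660, Mg 7733, C 4620.
Putting it together, IE_3: Si < B < C < Mg < Be.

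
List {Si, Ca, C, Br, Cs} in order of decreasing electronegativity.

Br > C > Si > Ca > Cs

C is in period 2, group 14; Si is in period 3, group 14; Ca is in period 4, group 2; Br is in period 4, group 17; Cs is in period 6, group 1.
EN rises left→right (higher Z_eff, smaller atoms) and falls top→bottom (larger, more shielded atoms).
These span different periods and groups, so the two trends combine.
Ca > Cs: relative to Cs, both the across-period and down-group shifts push Ca's electronegativity up.
Si > Ca: relative to Ca, both the across-period and down-group shifts push Si's electronegativity up.
C > Si: they share group 14; the group trend gives C the larger value.
Br > C: the two effects oppose for this pair; the across-period effect wins (2.96 vs 2.55).
Approximate values (Pauling): C 2.55, Si 1.90, Ca 1.00, Br 2.96, Cs 0.79.
So from highest to lowest: Br > C > Si > Ca > Cs.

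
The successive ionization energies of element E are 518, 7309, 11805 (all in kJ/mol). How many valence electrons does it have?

1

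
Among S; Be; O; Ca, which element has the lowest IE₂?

Ca

Consider each +1 ion: S⁺ still has 5 valence electrons; Be⁺ still has 1 valence electron; O⁺ still has 5 valence electrons; Ca⁺ still has 1 valence electron.
All are still removing valence electrons, so compare the +1 ions as you would atoms: IE_2 generally rises across a period (higher Z_eff) and falls down a group (larger shell), subject to the usual subshell exceptions.
Valence configurations: S⁺ [Ne]3s²3p³, Be⁺ [He]2s¹, O⁺ [He]2s²2p³, Ca⁺ [Ar]4s¹.
Approximate IE_2 values (kJ/mol): S 2252, Be 1757, O 3388, Ca 1145.
Hence IE_2: Ca < Be < S < O.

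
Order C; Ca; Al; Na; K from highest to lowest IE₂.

IE_2 is the cost of taking one more electron from the +1 cation: C⁺ still has 3 valence electrons; Ca⁺ still has 1 valence electron; Al⁺ still has 2 valence electrons; Na⁺ is the bare [Ne] core; K⁺ is the bare [Ar] core.
Core electrons are held far more tightly than valence electrons, so K and Na top the IE_2 order.
Valence configurations: C⁺ [He]2s²2p¹, Ca⁺ [Ar]4s¹, Al⁺ [Ne]3s².
Tabulated IE_2 (kJ/mol): C 2353, Ca 1145, Al 1817, Na 4562, K 3052.
Overall IE_2 order: Ca < Al < C < K < Na.

Na > K > C > Al > Ca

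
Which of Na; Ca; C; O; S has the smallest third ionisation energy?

S

The third ionization energy removes an electron from the +2 ion. For each element: Na²⁺ is already 1 electron into the core; Ca²⁺ is the bare [Ar] core; C²⁺ still has 2 valence electrons; O²⁺ still has 4 valence electrons; S²⁺ still has 4 valence electrons.
Usually core removal costs more than valence removal, but here the competition is close: a tightly held n=2 valence electron can cost more to remove than an n=3 core electron, so the actual values have to decide it.
Valence configurations: C²⁺ [He]2s², O²⁺ [He]2s²2p², S²⁺ [Ne]3s²3p².
Tabulated IE_3 (kJ/mol): Na 6910, Ca 4912, C 4620, O 5300, S 3357.
Overall IE_3 order: S < C < Ca < O < Na.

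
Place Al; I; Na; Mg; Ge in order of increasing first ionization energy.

Na < Al < Mg < Ge < I

Na is in period 3, group 1; Mg is in period 3, group 2; Al is in period 3, group 13; Ge is in period 4, group 14; I is in period 5, group 17.
Across a period the outer electron is held more tightly (higher IE₁); down a group it sits in a higher shell, more shielded, and comes off more easily.
Here both period and group differ, so the two effects have to be weighed against each other.
Al > Na: both are in period 3; the period trend gives Al the larger value.
Mg > Al: this pair runs against the simple trend — see the exception note.
Ge > Mg: the two effects oppose for this pair; the across-period effect wins (762 vs 738 kJ/mol).
I > Ge: the two effects oppose for this pair; the across-period effect wins (1008 vs 762 kJ/mol).
Note the exception: Mg has a higher first ionization energy than Al, contrary to the simple trend — Al's single 3p electron is easier to remove than one from Mg's filled 3s².
Tabulated first ionization energy (kJ/mol): Na 496, Mg 738, Al 578, Ge 762, I 1008.
So from lowest to highest: Na < Al < Mg < Ge < I.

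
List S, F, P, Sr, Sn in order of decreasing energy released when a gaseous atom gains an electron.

F, S, Sn, P, Sr

F is in period 2, group 17; P is in period 3, group 15; S is in period 3, group 16; Sr is in period 5, group 2; Sn is in period 5, group 14.
Adding an electron releases more energy for atoms nearer the top right (short of the noble gases).
Neither a single period nor a single group — weigh both effects.
P > Sr: relative to Sr, both the across-period and down-group shifts push P's electron affinity up.
Sn > P: this pair runs against the simple trend — see the exception note.
S > Sn: relative to Sn, both the across-period and down-group shifts push S's electron affinity up.
F > S: relative to S, both the across-period and down-group shifts push F's electron affinity up.
Note the exception: Sn has a higher electron affinity than P, contrary to the simple trend — adding an electron to P's half-filled np³ subshell costs electron-pairing energy.
Tabulated electron affinity (kJ/mol): F 328, P 72, S 200, Sr 5, Sn 107.
So from highest to lowest: F > S > Sn > P > Sr.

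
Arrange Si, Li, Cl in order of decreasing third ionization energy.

IE_3 is the cost of taking one more electron from the +2 cation: Si²⁺ still has 2 valence electrons; Li²⁺ is already 1 electron into the core; Cl²⁺ still has 5 valence electrons.
Breaking into a closed-shell core is much more expensive than removing a leftover valence electron — Li has the largest IE_3 here.
Valence configurations: Si²⁺ [Ne]3s², Cl²⁺ [Ne]3s²3p³.
Tabulated IE_3 (kJ/mol): Si 3232, Li 11815, Cl 3822.
Putting it together, IE_3: Si < Cl < Li.

Li, Cl, Si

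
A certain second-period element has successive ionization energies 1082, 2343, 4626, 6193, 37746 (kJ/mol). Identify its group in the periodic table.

Group 14

Look for the largest jump between consecutive ionization energies: IE5/IE4 ≈ 6.1, far larger than any earlier ratio.
That jump marks the point where a core electron is being removed. So the atom has 4 valence electrons.
A main-group element with 4 valence electrons is in group 14.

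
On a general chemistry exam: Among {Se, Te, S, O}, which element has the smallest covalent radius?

O is in period 2, group 16; S is in period 3, group 16; Se is in period 4, group 16; Te is in period 5, group 16.
Radius decreases left→right (rising Z_eff, same n) and increases top→bottom (higher n).
All are in group 16, so atomic radius increases down the group.
The smallest covalent radius among these belongs to O.

O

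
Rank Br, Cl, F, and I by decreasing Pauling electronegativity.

F is in period 2, group 17; Cl is in period 3, group 17; Br is in period 4, group 17; I is in period 5, group 17.
Smaller atoms with higher effective nuclear charge are more electronegative.
All are in group 17, so electronegativity increases up the group.
So from highest to lowest: F > Cl > Br > I.

F, Cl, Br, I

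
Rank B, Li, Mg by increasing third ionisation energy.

Consider each +2 ion: B²⁺ still has 1 valence electron; Li²⁺ is already 1 electron into the core; Mg²⁺ is the bare [Ne] core.
Core electrons are held far more tightly than valence electrons, so Mg and Li top the IE_3 order.
The numbers (kJ/mol): B 3660, Li 11815, Mg 7733.
Overall IE_3 order: B < Mg < Li.

B < Mg < Li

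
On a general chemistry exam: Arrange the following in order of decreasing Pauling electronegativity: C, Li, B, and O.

O > C > B > Li

EN rises left→right (higher Z_eff, smaller atoms) and falls top→bottom (larger, more shielded atoms).
All lie in period 2, so electronegativity increases left to right.
So from highest to lowest: O > C > B > Li.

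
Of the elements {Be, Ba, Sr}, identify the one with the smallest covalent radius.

Be is in period 2, group 2; Sr is in period 5, group 2; Ba is in period 6, group 2.
Radius decreases left→right (rising Z_eff, same n) and increases top→bottom (higher n).
All are in group 2, so atomic radius increases down the group.
The smallest covalent radius among these belongs to Be.

Be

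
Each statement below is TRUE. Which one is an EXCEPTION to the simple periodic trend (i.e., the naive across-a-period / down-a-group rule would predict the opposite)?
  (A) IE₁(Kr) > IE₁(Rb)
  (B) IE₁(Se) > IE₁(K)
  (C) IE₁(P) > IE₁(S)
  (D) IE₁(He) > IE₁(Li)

(C)

The general trend: IE₁ increases across a period and decreases down a group.
(A) Kr (period 4, group 18) vs Rb (period 5, group 1): the stated order agrees with the simple trend.
(B) Se (period 4, group 16) vs K (period 4, group 1): the stated order agrees with the simple trend.
(C) P (period 3, group 15) vs S (period 3, group 16): the stated order contradicts the simple trend.
(D) He (period 1, group 18) vs Li (period 2, group 1): the stated order agrees with the simple trend.
The exception is (C): S (3p⁴) ionizes more easily than half-filled P (3p³) because the paired 3p electron in S is pushed out by e⁻–e⁻ repulsion.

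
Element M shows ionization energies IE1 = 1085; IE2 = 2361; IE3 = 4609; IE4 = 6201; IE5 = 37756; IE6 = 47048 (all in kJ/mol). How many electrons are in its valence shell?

Look for the largest jump between consecutive ionization energies: IE5/IE4 ≈ 6.1, far larger than any earlier ratio.
That jump marks the point where a core electron is being removed. So the atom has 4 valence electrons.

4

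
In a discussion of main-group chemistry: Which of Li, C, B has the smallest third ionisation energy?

B

IE_3 is the cost of taking one more electron from the +2 cation: Li²⁺ is already 1 electron into the core; C²⁺ still has 2 valence electrons; B²⁺ still has 1 valence electron.
Breaking into a closed-shell core is much more expensive than removing a leftover valence electron — Li has the largest IE_3 here.
Valence configurations: C²⁺ [He]2s², B²⁺ [He]2s¹.
Approximate IE_3 values (kJ/mol): Li 11815, C 4620, B 3660.
Hence IE_3: B < C < Li.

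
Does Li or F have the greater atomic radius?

Li

Li is in period 2, group 1; F is in period 2, group 17.
Radius decreases left→right (rising Z_eff, same n) and increases top→bottom (higher n).
All lie in period 2, so atomic radius increases right to left.
So Li has the greater atomic radius (Li > F).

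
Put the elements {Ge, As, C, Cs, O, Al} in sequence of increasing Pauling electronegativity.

C is in period 2, group 14; O is in period 2, group 16; Al is in period 3, group 13; Ge is in period 4, group 14; As is in period 4, group 15; Cs is in period 6, group 1.
Smaller atoms with higher effective nuclear charge are more electronegative.
Here both period and group differ, so the two effects have to be weighed against each other.
Al > Cs: relative to Cs, both the across-period and down-group shifts push Al's electronegativity up.
Ge > Al: the two effects oppose for this pair; the across-period effect wins (2.01 vs 1.61).
As > Ge: both are in period 4; the period trend gives As the larger value.
C > As: the two effects oppose for this pair; the down-group effect wins (2.55 vs 2.18).
O > C: both are in period 2; the period trend gives O the larger value.
Tabulated electronegativity (Pauling): C 2.55, O 3.44, Al 1.61, Ge 2.01, As 2.18, Cs 0.79.
So from lowest to highest: Cs < Al < Ge < As < C < O.

Cs < Al < Ge < As < C < O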